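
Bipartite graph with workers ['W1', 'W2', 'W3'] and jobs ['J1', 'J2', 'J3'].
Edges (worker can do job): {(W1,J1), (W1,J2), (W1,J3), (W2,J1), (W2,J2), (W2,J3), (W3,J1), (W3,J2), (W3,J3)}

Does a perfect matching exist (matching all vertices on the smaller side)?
Yes, perfect matching exists (size 3)

Perfect matching: {(W1,J3), (W2,J1), (W3,J2)}
All 3 vertices on the smaller side are matched.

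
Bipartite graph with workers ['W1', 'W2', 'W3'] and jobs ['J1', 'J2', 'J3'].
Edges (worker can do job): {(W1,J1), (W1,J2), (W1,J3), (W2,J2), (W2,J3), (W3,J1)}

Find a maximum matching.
Matching: {(W1,J3), (W2,J2), (W3,J1)}

Maximum matching (size 3):
  W1 → J3
  W2 → J2
  W3 → J1

Each worker is assigned to at most one job, and each job to at most one worker.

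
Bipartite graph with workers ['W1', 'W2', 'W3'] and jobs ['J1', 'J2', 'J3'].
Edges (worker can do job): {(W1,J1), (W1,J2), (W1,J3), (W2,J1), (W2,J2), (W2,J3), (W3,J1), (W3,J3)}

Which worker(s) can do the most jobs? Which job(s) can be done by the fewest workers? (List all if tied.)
Most versatile: W1, W2 (3 jobs); Least covered: J2 (2 workers)

Worker degrees (jobs they can do): W1:3, W2:3, W3:2
Job degrees (workers who can do it): J1:3, J2:2, J3:3

Maximum worker degree is 3, achieved by: W1, W2
Minimum job degree is 2, achieved by: J2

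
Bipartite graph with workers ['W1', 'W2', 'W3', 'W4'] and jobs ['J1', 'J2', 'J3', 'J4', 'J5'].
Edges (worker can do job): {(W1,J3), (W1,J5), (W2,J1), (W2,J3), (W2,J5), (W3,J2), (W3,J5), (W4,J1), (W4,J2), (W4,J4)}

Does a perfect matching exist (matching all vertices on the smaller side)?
Yes, perfect matching exists (size 4)

Perfect matching: {(W1,J3), (W2,J1), (W3,J5), (W4,J2)}
All 4 vertices on the smaller side are matched.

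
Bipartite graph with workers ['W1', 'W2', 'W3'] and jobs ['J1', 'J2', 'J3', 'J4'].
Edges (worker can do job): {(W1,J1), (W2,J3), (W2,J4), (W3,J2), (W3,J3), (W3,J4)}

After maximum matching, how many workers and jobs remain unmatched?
Unmatched: 0 workers, 1 jobs

Maximum matching size: 3
Workers: 3 total, 3 matched, 0 unmatched
Jobs: 4 total, 3 matched, 1 unmatched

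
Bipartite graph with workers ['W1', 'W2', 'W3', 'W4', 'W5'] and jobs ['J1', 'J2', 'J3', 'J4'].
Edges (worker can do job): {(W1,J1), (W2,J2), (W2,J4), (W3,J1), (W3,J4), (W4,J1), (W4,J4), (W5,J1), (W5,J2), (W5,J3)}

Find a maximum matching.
Matching: {(W2,J2), (W3,J4), (W4,J1), (W5,J3)}

Maximum matching (size 4):
  W2 → J2
  W3 → J4
  W4 → J1
  W5 → J3

Each worker is assigned to at most one job, and each job to at most one worker.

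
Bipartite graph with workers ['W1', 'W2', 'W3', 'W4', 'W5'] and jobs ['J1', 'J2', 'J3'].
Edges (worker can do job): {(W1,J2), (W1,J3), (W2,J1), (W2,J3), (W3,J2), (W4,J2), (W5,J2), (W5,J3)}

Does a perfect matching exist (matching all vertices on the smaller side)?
Yes, perfect matching exists (size 3)

Perfect matching: {(W2,J1), (W3,J2), (W5,J3)}
All 3 vertices on the smaller side are matched.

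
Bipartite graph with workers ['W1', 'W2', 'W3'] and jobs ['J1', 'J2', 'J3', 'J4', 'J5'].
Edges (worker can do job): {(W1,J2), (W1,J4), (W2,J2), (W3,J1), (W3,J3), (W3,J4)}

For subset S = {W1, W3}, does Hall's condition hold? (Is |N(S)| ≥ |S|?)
Yes: |N(S)| = 4, |S| = 2

Subset S = {W1, W3}
Neighbors N(S) = {J1, J2, J3, J4}

|N(S)| = 4, |S| = 2
Hall's condition: |N(S)| ≥ |S| is satisfied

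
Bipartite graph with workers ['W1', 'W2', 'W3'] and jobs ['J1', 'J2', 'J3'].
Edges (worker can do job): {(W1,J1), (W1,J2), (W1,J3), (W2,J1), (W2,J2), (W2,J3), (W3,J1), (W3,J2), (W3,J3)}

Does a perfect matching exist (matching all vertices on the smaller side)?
Yes, perfect matching exists (size 3)

Perfect matching: {(W1,J2), (W2,J3), (W3,J1)}
All 3 vertices on the smaller side are matched.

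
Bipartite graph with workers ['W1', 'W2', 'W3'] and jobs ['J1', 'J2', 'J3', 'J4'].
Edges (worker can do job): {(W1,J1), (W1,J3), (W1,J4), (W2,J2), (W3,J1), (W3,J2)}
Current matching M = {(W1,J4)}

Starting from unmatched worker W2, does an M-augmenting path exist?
Yes: W2 → J2

An M-augmenting path alternates non-matching / matching edges, starting and ending at unmatched vertices.
Path: W2 → J2
(J2 is unmatched in M, so the path is augmenting.)
Flipping edges along this path would increase |M| from 1 to 2.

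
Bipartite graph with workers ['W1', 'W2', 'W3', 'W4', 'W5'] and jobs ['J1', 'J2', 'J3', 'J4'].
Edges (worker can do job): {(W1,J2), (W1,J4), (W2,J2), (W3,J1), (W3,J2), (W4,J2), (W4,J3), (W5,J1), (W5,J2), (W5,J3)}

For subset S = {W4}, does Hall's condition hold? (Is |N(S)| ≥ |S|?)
Yes: |N(S)| = 2, |S| = 1

Subset S = {W4}
Neighbors N(S) = {J2, J3}

|N(S)| = 2, |S| = 1
Hall's condition: |N(S)| ≥ |S| is satisfied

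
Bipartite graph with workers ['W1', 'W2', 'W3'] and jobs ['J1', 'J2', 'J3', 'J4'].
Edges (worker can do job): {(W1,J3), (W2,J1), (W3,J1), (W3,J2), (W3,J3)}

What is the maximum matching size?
Maximum matching size = 3

Maximum matching: {(W1,J3), (W2,J1), (W3,J2)}
Size: 3

This assigns 3 workers to 3 distinct jobs.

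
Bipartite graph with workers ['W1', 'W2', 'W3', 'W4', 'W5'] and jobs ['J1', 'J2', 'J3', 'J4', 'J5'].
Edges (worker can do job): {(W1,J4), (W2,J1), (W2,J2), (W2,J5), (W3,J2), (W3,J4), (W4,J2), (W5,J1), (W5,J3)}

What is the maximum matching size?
Maximum matching size = 4

Maximum matching: {(W1,J4), (W2,J5), (W3,J2), (W5,J1)}
Size: 4

This assigns 4 workers to 4 distinct jobs.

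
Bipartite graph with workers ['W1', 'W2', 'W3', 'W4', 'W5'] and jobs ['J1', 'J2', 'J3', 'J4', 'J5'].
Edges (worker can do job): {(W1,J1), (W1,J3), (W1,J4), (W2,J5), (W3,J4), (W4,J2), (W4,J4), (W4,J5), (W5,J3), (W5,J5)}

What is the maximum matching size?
Maximum matching size = 5

Maximum matching: {(W1,J1), (W2,J5), (W3,J4), (W4,J2), (W5,J3)}
Size: 5

This assigns 5 workers to 5 distinct jobs.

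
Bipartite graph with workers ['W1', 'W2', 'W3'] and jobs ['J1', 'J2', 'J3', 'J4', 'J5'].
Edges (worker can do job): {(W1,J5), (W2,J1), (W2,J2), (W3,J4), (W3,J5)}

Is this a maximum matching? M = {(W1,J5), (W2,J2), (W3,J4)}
Yes, size 3 is maximum

Proposed matching has size 3.
Maximum matching size for this graph: 3.

This is a maximum matching.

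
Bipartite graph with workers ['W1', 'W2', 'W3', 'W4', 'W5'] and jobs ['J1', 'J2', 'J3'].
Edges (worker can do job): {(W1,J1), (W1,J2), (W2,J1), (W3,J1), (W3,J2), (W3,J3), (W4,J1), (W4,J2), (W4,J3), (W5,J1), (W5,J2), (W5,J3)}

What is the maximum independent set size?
Maximum independent set = 5

By König's theorem:
- Min vertex cover = Max matching = 3
- Max independent set = Total vertices - Min vertex cover
- Max independent set = 8 - 3 = 5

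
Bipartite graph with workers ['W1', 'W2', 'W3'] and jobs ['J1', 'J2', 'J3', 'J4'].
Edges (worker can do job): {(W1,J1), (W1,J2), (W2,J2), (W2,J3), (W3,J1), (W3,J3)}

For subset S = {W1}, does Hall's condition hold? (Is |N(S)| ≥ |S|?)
Yes: |N(S)| = 2, |S| = 1

Subset S = {W1}
Neighbors N(S) = {J1, J2}

|N(S)| = 2, |S| = 1
Hall's condition: |N(S)| ≥ |S| is satisfied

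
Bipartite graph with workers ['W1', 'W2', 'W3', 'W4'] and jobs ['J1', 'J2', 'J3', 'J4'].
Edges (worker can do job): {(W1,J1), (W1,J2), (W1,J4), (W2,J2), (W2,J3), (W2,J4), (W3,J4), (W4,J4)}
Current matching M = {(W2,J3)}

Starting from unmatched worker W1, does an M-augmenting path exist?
Yes: W1 → J1

An M-augmenting path alternates non-matching / matching edges, starting and ending at unmatched vertices.
Path: W1 → J1
(J1 is unmatched in M, so the path is augmenting.)
Flipping edges along this path would increase |M| from 1 to 2.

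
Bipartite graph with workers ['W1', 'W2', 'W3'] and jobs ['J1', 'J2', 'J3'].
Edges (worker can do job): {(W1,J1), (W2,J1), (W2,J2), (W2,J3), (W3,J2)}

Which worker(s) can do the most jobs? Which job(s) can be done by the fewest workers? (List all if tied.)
Most versatile: W2 (3 jobs); Least covered: J3 (1 workers)

Worker degrees (jobs they can do): W1:1, W2:3, W3:1
Job degrees (workers who can do it): J1:2, J2:2, J3:1

Maximum worker degree is 3, achieved by: W2
Minimum job degree is 1, achieved by: J3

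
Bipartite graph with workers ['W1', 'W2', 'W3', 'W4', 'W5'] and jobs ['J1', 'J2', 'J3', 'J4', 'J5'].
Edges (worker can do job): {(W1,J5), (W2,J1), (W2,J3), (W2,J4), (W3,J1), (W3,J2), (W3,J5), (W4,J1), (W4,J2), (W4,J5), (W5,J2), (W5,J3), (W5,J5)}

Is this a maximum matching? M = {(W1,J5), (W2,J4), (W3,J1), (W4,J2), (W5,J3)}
Yes, size 5 is maximum

Proposed matching has size 5.
Maximum matching size for this graph: 5.

This is a maximum matching.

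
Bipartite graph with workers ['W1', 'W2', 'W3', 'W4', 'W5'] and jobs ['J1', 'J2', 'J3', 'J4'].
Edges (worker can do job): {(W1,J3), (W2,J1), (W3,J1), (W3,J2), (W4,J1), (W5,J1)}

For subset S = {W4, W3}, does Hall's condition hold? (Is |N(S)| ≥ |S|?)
Yes: |N(S)| = 2, |S| = 2

Subset S = {W4, W3}
Neighbors N(S) = {J1, J2}

|N(S)| = 2, |S| = 2
Hall's condition: |N(S)| ≥ |S| is satisfied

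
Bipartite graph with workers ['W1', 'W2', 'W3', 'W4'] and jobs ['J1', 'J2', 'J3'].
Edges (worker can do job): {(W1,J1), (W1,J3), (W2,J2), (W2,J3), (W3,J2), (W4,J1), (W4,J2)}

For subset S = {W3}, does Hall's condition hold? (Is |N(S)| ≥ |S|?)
Yes: |N(S)| = 1, |S| = 1

Subset S = {W3}
Neighbors N(S) = {J2}

|N(S)| = 1, |S| = 1
Hall's condition: |N(S)| ≥ |S| is satisfied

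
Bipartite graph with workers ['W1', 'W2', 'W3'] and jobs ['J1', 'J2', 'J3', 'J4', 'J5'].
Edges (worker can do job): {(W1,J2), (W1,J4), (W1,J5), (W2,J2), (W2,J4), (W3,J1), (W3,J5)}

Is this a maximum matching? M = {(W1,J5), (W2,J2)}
No, size 2 is not maximum

Proposed matching has size 2.
Maximum matching size for this graph: 3.

This is NOT maximum - can be improved to size 3.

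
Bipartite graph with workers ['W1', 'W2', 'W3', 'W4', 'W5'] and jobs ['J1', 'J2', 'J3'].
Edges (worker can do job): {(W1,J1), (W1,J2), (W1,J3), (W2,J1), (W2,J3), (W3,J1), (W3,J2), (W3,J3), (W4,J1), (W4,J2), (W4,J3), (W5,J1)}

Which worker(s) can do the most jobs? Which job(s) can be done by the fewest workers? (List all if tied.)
Most versatile: W1, W3, W4 (3 jobs); Least covered: J2 (3 workers)

Worker degrees (jobs they can do): W1:3, W2:2, W3:3, W4:3, W5:1
Job degrees (workers who can do it): J1:5, J2:3, J3:4

Maximum worker degree is 3, achieved by: W1, W3, W4
Minimum job degree is 3, achieved by: J2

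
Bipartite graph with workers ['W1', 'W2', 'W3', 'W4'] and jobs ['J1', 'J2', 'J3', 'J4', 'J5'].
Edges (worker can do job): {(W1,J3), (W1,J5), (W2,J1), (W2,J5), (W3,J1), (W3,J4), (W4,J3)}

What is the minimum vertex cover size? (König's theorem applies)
Minimum vertex cover size = 4

By König's theorem: in bipartite graphs,
min vertex cover = max matching = 4

Maximum matching has size 4, so minimum vertex cover also has size 4.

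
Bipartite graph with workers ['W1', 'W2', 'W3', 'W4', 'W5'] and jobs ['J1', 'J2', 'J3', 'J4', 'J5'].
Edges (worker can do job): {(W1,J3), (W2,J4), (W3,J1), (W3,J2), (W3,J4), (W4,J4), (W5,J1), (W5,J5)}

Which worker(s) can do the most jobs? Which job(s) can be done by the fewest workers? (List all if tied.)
Most versatile: W3 (3 jobs); Least covered: J2, J3, J5 (1 workers)

Worker degrees (jobs they can do): W1:1, W2:1, W3:3, W4:1, W5:2
Job degrees (workers who can do it): J1:2, J2:1, J3:1, J4:3, J5:1

Maximum worker degree is 3, achieved by: W3
Minimum job degree is 1, achieved by: J2, J3, J5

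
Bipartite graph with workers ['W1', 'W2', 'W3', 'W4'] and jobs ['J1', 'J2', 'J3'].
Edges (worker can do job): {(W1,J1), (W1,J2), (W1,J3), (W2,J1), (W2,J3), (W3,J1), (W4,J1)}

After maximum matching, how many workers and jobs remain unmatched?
Unmatched: 1 workers, 0 jobs

Maximum matching size: 3
Workers: 4 total, 3 matched, 1 unmatched
Jobs: 3 total, 3 matched, 0 unmatched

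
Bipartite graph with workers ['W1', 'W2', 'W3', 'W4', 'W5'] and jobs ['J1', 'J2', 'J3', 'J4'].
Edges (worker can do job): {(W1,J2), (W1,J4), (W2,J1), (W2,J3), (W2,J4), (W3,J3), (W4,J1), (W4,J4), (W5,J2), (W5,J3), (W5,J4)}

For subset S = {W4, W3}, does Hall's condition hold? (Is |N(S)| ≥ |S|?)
Yes: |N(S)| = 3, |S| = 2

Subset S = {W4, W3}
Neighbors N(S) = {J1, J3, J4}

|N(S)| = 3, |S| = 2
Hall's condition: |N(S)| ≥ |S| is satisfied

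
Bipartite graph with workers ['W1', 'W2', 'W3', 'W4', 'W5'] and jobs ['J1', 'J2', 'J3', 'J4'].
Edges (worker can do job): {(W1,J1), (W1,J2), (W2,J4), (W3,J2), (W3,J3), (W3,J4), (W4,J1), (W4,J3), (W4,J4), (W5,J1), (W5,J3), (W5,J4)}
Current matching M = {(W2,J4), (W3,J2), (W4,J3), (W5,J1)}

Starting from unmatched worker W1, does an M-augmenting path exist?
No augmenting path from W1

Alternating search from W1 reaches jobs: {J1, J2, J3, J4}.
Every reachable job is already matched in M, and following those matched edges back to workers exposes no further unvisited jobs.
No M-augmenting path from W1 exists.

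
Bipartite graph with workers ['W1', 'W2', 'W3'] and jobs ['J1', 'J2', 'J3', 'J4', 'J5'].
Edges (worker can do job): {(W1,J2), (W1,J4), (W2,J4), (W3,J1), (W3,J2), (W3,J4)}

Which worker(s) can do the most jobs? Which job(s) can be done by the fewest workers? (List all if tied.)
Most versatile: W3 (3 jobs); Least covered: J3, J5 (0 workers)

Worker degrees (jobs they can do): W1:2, W2:1, W3:3
Job degrees (workers who can do it): J1:1, J2:2, J3:0, J4:3, J5:0

Maximum worker degree is 3, achieved by: W3
Minimum job degree is 0, achieved by: J3, J5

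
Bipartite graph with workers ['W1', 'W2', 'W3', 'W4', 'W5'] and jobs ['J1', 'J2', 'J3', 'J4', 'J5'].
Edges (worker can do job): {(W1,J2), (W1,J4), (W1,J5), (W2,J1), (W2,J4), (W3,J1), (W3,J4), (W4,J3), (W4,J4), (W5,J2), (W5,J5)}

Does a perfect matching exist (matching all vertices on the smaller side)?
Yes, perfect matching exists (size 5)

Perfect matching: {(W1,J2), (W2,J4), (W3,J1), (W4,J3), (W5,J5)}
All 5 vertices on the smaller side are matched.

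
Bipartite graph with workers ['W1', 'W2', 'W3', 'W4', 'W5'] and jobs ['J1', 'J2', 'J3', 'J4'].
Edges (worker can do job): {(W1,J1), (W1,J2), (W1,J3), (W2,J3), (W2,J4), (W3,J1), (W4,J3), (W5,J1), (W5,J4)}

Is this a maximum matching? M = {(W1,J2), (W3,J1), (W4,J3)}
No, size 3 is not maximum

Proposed matching has size 3.
Maximum matching size for this graph: 4.

This is NOT maximum - can be improved to size 4.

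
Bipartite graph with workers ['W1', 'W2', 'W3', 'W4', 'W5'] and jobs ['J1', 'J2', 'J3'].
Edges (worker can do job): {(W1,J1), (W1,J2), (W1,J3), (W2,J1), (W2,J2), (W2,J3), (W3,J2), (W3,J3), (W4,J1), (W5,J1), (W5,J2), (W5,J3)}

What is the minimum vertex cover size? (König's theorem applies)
Minimum vertex cover size = 3

By König's theorem: in bipartite graphs,
min vertex cover = max matching = 3

Maximum matching has size 3, so minimum vertex cover also has size 3.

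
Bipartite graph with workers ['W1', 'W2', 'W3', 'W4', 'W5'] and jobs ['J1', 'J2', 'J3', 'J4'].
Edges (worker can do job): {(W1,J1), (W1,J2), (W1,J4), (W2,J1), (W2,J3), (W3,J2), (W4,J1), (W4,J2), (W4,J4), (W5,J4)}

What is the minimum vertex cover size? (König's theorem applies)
Minimum vertex cover size = 4

By König's theorem: in bipartite graphs,
min vertex cover = max matching = 4

Maximum matching has size 4, so minimum vertex cover also has size 4.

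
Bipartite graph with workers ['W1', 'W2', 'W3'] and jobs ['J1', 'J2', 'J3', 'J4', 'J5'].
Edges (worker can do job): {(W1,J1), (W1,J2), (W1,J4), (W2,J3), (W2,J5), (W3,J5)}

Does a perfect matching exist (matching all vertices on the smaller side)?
Yes, perfect matching exists (size 3)

Perfect matching: {(W1,J1), (W2,J3), (W3,J5)}
All 3 vertices on the smaller side are matched.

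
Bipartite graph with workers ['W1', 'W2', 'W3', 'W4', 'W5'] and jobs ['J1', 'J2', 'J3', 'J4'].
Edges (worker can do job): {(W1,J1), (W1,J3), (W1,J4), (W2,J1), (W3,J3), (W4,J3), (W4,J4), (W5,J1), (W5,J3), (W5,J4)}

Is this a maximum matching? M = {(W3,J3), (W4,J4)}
No, size 2 is not maximum

Proposed matching has size 2.
Maximum matching size for this graph: 3.

This is NOT maximum - can be improved to size 3.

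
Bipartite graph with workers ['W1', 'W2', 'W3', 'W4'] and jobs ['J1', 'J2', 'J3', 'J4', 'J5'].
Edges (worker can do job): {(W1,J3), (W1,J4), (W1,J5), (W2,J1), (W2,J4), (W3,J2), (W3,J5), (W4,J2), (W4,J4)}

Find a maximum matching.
Matching: {(W1,J3), (W2,J4), (W3,J5), (W4,J2)}

Maximum matching (size 4):
  W1 → J3
  W2 → J4
  W3 → J5
  W4 → J2

Each worker is assigned to at most one job, and each job to at most one worker.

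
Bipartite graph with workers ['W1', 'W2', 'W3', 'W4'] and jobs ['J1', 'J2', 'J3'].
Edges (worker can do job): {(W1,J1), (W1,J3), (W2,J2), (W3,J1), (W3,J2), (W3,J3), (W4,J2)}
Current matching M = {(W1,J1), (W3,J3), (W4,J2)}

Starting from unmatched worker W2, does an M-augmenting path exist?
No augmenting path from W2

Alternating search from W2 reaches jobs: {J2}.
Every reachable job is already matched in M, and following those matched edges back to workers exposes no further unvisited jobs.
No M-augmenting path from W2 exists.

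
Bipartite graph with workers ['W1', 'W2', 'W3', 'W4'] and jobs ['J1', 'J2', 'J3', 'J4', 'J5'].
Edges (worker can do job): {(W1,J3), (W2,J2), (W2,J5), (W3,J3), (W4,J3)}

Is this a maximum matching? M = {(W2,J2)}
No, size 1 is not maximum

Proposed matching has size 1.
Maximum matching size for this graph: 2.

This is NOT maximum - can be improved to size 2.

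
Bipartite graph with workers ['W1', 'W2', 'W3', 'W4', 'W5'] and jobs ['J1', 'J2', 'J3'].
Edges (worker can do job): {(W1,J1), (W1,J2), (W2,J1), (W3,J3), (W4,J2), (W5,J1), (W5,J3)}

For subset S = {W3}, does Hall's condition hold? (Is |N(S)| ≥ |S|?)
Yes: |N(S)| = 1, |S| = 1

Subset S = {W3}
Neighbors N(S) = {J3}

|N(S)| = 1, |S| = 1
Hall's condition: |N(S)| ≥ |S| is satisfied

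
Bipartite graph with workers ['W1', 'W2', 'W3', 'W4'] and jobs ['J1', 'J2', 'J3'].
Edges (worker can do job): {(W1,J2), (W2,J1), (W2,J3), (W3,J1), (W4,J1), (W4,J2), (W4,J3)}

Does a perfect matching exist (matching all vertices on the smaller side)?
Yes, perfect matching exists (size 3)

Perfect matching: {(W1,J2), (W2,J3), (W4,J1)}
All 3 vertices on the smaller side are matched.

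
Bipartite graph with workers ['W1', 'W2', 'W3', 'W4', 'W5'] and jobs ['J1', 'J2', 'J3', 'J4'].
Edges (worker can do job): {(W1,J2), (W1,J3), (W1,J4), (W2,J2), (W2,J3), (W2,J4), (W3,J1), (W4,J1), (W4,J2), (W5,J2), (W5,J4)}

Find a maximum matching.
Matching: {(W1,J3), (W3,J1), (W4,J2), (W5,J4)}

Maximum matching (size 4):
  W1 → J3
  W3 → J1
  W4 → J2
  W5 → J4

Each worker is assigned to at most one job, and each job to at most one worker.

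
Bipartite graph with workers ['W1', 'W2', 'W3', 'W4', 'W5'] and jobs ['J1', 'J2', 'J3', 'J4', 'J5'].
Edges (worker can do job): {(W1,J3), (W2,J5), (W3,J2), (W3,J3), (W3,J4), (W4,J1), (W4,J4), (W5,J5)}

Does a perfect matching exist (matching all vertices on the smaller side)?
No, maximum matching has size 4 < 5

Maximum matching has size 4, need 5 for perfect matching.
Unmatched workers: ['W2']
Unmatched jobs: ['J4']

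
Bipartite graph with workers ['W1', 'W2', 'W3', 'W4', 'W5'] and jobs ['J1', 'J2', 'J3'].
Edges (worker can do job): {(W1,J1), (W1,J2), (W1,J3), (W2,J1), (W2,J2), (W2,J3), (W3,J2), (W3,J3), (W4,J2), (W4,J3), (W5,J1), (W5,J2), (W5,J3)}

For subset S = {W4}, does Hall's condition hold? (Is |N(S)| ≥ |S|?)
Yes: |N(S)| = 2, |S| = 1

Subset S = {W4}
Neighbors N(S) = {J2, J3}

|N(S)| = 2, |S| = 1
Hall's condition: |N(S)| ≥ |S| is satisfied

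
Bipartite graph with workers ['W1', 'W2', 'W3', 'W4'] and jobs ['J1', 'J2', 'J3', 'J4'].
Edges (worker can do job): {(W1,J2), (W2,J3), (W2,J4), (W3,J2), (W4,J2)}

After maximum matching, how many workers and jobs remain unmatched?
Unmatched: 2 workers, 2 jobs

Maximum matching size: 2
Workers: 4 total, 2 matched, 2 unmatched
Jobs: 4 total, 2 matched, 2 unmatched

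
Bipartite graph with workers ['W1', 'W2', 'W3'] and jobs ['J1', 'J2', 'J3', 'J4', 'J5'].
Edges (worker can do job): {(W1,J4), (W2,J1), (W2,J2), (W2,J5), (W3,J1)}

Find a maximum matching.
Matching: {(W1,J4), (W2,J2), (W3,J1)}

Maximum matching (size 3):
  W1 → J4
  W2 → J2
  W3 → J1

Each worker is assigned to at most one job, and each job to at most one worker.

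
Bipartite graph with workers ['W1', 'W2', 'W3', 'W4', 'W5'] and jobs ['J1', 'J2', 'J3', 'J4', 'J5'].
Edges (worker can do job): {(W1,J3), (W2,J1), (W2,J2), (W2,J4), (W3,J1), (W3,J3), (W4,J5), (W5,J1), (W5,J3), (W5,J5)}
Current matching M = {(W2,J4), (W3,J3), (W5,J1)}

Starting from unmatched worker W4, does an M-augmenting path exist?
Yes: W4 → J5

An M-augmenting path alternates non-matching / matching edges, starting and ending at unmatched vertices.
Path: W4 → J5
(J5 is unmatched in M, so the path is augmenting.)
Flipping edges along this path would increase |M| from 3 to 4.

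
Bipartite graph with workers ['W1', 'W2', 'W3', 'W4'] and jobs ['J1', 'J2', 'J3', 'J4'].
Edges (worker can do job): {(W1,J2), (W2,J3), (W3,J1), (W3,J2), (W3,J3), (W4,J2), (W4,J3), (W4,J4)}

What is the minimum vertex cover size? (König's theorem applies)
Minimum vertex cover size = 4

By König's theorem: in bipartite graphs,
min vertex cover = max matching = 4

Maximum matching has size 4, so minimum vertex cover also has size 4.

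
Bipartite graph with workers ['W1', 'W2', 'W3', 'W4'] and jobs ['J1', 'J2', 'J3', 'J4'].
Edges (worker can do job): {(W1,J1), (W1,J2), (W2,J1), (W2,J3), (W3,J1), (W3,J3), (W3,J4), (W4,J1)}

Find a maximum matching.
Matching: {(W1,J2), (W2,J3), (W3,J4), (W4,J1)}

Maximum matching (size 4):
  W1 → J2
  W2 → J3
  W3 → J4
  W4 → J1

Each worker is assigned to at most one job, and each job to at most one worker.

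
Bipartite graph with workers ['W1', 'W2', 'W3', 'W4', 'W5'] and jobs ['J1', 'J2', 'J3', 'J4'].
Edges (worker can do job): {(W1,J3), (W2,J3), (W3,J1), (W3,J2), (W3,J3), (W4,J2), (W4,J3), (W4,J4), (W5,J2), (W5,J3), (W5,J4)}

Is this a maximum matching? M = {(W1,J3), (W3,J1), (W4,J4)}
No, size 3 is not maximum

Proposed matching has size 3.
Maximum matching size for this graph: 4.

This is NOT maximum - can be improved to size 4.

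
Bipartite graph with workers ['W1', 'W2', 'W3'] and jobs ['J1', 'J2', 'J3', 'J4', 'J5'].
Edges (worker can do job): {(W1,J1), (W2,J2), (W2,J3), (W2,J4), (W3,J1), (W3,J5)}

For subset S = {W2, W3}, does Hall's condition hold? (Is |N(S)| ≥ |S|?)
Yes: |N(S)| = 5, |S| = 2

Subset S = {W2, W3}
Neighbors N(S) = {J1, J2, J3, J4, J5}

|N(S)| = 5, |S| = 2
Hall's condition: |N(S)| ≥ |S| is satisfied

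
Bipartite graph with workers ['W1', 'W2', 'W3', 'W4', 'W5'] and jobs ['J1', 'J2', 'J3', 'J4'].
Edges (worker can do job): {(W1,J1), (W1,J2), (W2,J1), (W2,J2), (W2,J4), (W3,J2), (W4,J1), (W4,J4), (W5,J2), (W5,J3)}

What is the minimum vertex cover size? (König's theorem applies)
Minimum vertex cover size = 4

By König's theorem: in bipartite graphs,
min vertex cover = max matching = 4

Maximum matching has size 4, so minimum vertex cover also has size 4.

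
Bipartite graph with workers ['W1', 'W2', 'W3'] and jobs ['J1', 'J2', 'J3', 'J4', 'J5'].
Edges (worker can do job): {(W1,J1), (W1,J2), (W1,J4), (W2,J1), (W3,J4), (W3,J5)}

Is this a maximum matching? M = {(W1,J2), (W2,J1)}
No, size 2 is not maximum

Proposed matching has size 2.
Maximum matching size for this graph: 3.

This is NOT maximum - can be improved to size 3.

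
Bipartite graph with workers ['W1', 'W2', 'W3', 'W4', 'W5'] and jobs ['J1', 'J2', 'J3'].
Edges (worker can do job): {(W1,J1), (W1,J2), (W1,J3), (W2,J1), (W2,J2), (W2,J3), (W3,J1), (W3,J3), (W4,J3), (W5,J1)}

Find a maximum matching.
Matching: {(W1,J2), (W3,J3), (W5,J1)}

Maximum matching (size 3):
  W1 → J2
  W3 → J3
  W5 → J1

Each worker is assigned to at most one job, and each job to at most one worker.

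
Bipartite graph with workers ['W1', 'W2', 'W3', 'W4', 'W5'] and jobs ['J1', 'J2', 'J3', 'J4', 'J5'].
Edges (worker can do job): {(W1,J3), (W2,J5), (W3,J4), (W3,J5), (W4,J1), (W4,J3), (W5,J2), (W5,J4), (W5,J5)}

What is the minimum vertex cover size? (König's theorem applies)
Minimum vertex cover size = 5

By König's theorem: in bipartite graphs,
min vertex cover = max matching = 5

Maximum matching has size 5, so minimum vertex cover also has size 5.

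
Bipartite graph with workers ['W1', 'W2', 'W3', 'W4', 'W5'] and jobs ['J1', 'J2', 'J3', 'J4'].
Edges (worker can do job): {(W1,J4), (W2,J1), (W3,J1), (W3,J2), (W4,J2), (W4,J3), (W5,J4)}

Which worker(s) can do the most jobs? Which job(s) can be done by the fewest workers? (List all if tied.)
Most versatile: W3, W4 (2 jobs); Least covered: J3 (1 workers)

Worker degrees (jobs they can do): W1:1, W2:1, W3:2, W4:2, W5:1
Job degrees (workers who can do it): J1:2, J2:2, J3:1, J4:2

Maximum worker degree is 2, achieved by: W3, W4
Minimum job degree is 1, achieved by: J3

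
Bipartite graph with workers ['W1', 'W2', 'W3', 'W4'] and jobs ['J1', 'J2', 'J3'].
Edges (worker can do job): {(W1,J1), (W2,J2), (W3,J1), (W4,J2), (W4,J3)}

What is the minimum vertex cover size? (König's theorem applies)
Minimum vertex cover size = 3

By König's theorem: in bipartite graphs,
min vertex cover = max matching = 3

Maximum matching has size 3, so minimum vertex cover also has size 3.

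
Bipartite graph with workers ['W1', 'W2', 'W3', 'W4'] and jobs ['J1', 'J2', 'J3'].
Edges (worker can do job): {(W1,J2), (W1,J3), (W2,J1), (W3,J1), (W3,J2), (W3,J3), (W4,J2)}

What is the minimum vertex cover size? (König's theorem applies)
Minimum vertex cover size = 3

By König's theorem: in bipartite graphs,
min vertex cover = max matching = 3

Maximum matching has size 3, so minimum vertex cover also has size 3.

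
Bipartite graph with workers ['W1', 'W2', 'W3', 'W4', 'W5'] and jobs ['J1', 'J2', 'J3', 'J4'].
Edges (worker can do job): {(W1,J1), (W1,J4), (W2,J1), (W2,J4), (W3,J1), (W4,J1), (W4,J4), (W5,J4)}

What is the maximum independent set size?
Maximum independent set = 7

By König's theorem:
- Min vertex cover = Max matching = 2
- Max independent set = Total vertices - Min vertex cover
- Max independent set = 9 - 2 = 7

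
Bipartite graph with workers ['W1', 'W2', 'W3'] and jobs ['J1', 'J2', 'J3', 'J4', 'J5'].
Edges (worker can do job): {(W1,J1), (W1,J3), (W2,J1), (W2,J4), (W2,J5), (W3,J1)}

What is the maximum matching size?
Maximum matching size = 3

Maximum matching: {(W1,J3), (W2,J4), (W3,J1)}
Size: 3

This assigns 3 workers to 3 distinct jobs.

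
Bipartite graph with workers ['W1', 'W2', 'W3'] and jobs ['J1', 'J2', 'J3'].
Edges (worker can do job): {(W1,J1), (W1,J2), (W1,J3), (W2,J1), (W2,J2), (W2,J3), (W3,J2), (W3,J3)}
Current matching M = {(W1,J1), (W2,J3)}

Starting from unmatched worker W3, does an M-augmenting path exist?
Yes: W3 → J2

An M-augmenting path alternates non-matching / matching edges, starting and ending at unmatched vertices.
Path: W3 → J2
(J2 is unmatched in M, so the path is augmenting.)
Flipping edges along this path would increase |M| from 2 to 3.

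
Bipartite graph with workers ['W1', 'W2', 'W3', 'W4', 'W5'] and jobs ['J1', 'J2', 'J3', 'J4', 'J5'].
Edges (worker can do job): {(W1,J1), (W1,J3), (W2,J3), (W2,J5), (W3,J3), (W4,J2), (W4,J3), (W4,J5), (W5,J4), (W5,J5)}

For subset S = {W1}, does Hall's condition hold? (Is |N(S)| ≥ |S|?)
Yes: |N(S)| = 2, |S| = 1

Subset S = {W1}
Neighbors N(S) = {J1, J3}

|N(S)| = 2, |S| = 1
Hall's condition: |N(S)| ≥ |S| is satisfied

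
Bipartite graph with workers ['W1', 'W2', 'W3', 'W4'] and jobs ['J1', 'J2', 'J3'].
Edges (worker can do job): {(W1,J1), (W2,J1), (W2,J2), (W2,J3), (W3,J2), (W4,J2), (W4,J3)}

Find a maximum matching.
Matching: {(W1,J1), (W3,J2), (W4,J3)}

Maximum matching (size 3):
  W1 → J1
  W3 → J2
  W4 → J3

Each worker is assigned to at most one job, and each job to at most one worker.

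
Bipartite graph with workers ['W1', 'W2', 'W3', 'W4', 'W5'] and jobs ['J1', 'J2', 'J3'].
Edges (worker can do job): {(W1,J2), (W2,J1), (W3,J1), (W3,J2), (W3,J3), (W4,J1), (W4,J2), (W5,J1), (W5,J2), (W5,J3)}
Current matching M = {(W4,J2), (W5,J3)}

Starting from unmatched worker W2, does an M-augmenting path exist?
Yes: W2 → J1

An M-augmenting path alternates non-matching / matching edges, starting and ending at unmatched vertices.
Path: W2 → J1
(J1 is unmatched in M, so the path is augmenting.)
Flipping edges along this path would increase |M| from 2 to 3.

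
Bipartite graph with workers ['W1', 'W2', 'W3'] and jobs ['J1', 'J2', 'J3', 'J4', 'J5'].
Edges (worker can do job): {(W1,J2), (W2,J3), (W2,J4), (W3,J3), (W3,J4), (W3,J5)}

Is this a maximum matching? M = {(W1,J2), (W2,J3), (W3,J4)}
Yes, size 3 is maximum

Proposed matching has size 3.
Maximum matching size for this graph: 3.

This is a maximum matching.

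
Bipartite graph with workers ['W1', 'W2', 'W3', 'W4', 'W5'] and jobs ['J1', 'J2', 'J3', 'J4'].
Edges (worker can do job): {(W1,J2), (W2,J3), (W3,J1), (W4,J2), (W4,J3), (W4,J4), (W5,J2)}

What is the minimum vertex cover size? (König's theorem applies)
Minimum vertex cover size = 4

By König's theorem: in bipartite graphs,
min vertex cover = max matching = 4

Maximum matching has size 4, so minimum vertex cover also has size 4.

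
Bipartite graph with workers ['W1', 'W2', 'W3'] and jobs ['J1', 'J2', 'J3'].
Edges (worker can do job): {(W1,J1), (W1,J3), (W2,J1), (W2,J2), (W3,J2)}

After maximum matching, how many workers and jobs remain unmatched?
Unmatched: 0 workers, 0 jobs

Maximum matching size: 3
Workers: 3 total, 3 matched, 0 unmatched
Jobs: 3 total, 3 matched, 0 unmatched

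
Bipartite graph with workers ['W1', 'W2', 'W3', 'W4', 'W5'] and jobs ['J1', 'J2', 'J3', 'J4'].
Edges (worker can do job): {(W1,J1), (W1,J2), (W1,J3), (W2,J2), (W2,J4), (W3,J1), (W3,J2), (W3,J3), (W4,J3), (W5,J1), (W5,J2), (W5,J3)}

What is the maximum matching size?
Maximum matching size = 4

Maximum matching: {(W2,J4), (W3,J1), (W4,J3), (W5,J2)}
Size: 4

This assigns 4 workers to 4 distinct jobs.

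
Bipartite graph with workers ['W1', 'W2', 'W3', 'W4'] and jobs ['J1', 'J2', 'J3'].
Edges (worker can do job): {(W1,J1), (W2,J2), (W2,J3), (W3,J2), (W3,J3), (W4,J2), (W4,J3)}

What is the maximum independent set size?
Maximum independent set = 4

By König's theorem:
- Min vertex cover = Max matching = 3
- Max independent set = Total vertices - Min vertex cover
- Max independent set = 7 - 3 = 4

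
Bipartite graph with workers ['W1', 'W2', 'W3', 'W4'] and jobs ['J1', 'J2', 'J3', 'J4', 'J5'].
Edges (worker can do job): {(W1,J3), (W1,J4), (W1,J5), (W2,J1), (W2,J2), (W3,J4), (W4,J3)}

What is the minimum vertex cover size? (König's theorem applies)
Minimum vertex cover size = 4

By König's theorem: in bipartite graphs,
min vertex cover = max matching = 4

Maximum matching has size 4, so minimum vertex cover also has size 4.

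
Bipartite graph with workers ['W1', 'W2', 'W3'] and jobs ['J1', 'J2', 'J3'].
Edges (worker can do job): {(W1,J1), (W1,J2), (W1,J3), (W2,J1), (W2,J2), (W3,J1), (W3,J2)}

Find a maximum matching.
Matching: {(W1,J3), (W2,J2), (W3,J1)}

Maximum matching (size 3):
  W1 → J3
  W2 → J2
  W3 → J1

Each worker is assigned to at most one job, and each job to at most one worker.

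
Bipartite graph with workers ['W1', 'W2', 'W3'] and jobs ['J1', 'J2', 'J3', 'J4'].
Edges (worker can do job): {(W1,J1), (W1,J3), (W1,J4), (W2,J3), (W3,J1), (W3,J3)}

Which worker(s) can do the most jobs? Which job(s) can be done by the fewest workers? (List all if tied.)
Most versatile: W1 (3 jobs); Least covered: J2 (0 workers)

Worker degrees (jobs they can do): W1:3, W2:1, W3:2
Job degrees (workers who can do it): J1:2, J2:0, J3:3, J4:1

Maximum worker degree is 3, achieved by: W1
Minimum job degree is 0, achieved by: J2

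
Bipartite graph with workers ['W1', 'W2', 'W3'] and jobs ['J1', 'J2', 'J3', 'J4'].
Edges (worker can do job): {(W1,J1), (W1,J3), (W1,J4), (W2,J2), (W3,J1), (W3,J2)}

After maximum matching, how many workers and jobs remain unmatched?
Unmatched: 0 workers, 1 jobs

Maximum matching size: 3
Workers: 3 total, 3 matched, 0 unmatched
Jobs: 4 total, 3 matched, 1 unmatched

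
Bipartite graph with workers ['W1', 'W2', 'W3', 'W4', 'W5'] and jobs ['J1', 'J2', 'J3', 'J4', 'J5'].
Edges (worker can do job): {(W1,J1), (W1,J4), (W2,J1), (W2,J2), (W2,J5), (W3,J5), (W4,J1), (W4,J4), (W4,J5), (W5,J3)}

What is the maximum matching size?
Maximum matching size = 5

Maximum matching: {(W1,J4), (W2,J2), (W3,J5), (W4,J1), (W5,J3)}
Size: 5

This assigns 5 workers to 5 distinct jobs.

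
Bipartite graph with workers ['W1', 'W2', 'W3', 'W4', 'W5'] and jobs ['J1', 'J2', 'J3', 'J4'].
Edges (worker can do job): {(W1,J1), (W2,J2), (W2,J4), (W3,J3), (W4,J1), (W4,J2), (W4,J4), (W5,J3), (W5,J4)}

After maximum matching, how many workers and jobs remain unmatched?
Unmatched: 1 workers, 0 jobs

Maximum matching size: 4
Workers: 5 total, 4 matched, 1 unmatched
Jobs: 4 total, 4 matched, 0 unmatched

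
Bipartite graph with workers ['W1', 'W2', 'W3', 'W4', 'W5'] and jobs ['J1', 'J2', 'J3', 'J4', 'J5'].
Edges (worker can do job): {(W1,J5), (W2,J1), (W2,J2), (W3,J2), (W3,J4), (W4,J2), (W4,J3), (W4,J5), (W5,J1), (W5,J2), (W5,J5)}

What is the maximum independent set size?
Maximum independent set = 5

By König's theorem:
- Min vertex cover = Max matching = 5
- Max independent set = Total vertices - Min vertex cover
- Max independent set = 10 - 5 = 5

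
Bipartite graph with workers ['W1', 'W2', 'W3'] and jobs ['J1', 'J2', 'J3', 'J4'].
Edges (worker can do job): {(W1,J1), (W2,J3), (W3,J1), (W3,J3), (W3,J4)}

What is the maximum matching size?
Maximum matching size = 3

Maximum matching: {(W1,J1), (W2,J3), (W3,J4)}
Size: 3

This assigns 3 workers to 3 distinct jobs.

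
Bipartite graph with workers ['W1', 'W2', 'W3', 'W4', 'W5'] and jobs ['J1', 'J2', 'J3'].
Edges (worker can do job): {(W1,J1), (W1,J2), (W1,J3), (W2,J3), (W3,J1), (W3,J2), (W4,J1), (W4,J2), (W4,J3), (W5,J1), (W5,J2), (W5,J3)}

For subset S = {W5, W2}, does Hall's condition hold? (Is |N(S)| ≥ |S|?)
Yes: |N(S)| = 3, |S| = 2

Subset S = {W5, W2}
Neighbors N(S) = {J1, J2, J3}

|N(S)| = 3, |S| = 2
Hall's condition: |N(S)| ≥ |S| is satisfied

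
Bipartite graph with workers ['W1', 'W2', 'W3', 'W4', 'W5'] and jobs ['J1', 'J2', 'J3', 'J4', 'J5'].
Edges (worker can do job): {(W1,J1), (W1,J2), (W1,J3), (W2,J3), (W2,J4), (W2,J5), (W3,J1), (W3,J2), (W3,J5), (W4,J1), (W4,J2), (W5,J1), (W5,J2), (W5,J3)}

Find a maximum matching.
Matching: {(W1,J1), (W2,J4), (W3,J5), (W4,J2), (W5,J3)}

Maximum matching (size 5):
  W1 → J1
  W2 → J4
  W3 → J5
  W4 → J2
  W5 → J3

Each worker is assigned to at most one job, and each job to at most one worker.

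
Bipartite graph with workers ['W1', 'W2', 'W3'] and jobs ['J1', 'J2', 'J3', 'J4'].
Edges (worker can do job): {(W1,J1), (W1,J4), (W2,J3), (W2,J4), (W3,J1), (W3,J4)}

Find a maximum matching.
Matching: {(W1,J4), (W2,J3), (W3,J1)}

Maximum matching (size 3):
  W1 → J4
  W2 → J3
  W3 → J1

Each worker is assigned to at most one job, and each job to at most one worker.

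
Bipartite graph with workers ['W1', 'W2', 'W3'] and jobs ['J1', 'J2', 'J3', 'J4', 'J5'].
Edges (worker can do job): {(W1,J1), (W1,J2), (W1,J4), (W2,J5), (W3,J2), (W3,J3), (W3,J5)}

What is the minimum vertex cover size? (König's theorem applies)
Minimum vertex cover size = 3

By König's theorem: in bipartite graphs,
min vertex cover = max matching = 3

Maximum matching has size 3, so minimum vertex cover also has size 3.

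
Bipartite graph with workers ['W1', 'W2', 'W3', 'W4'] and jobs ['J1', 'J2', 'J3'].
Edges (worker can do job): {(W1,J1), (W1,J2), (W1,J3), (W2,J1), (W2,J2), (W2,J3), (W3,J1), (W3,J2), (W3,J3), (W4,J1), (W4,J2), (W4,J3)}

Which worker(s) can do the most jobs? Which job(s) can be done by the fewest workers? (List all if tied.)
Most versatile: W1, W2, W3, W4 (3 jobs); Least covered: J1, J2, J3 (4 workers)

Worker degrees (jobs they can do): W1:3, W2:3, W3:3, W4:3
Job degrees (workers who can do it): J1:4, J2:4, J3:4

Maximum worker degree is 3, achieved by: W1, W2, W3, W4
Minimum job degree is 4, achieved by: J1, J2, J3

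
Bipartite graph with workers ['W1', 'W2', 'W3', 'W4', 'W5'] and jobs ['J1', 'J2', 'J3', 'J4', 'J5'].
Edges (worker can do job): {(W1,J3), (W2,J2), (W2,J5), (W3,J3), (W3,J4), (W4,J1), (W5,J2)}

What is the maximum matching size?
Maximum matching size = 5

Maximum matching: {(W1,J3), (W2,J5), (W3,J4), (W4,J1), (W5,J2)}
Size: 5

This assigns 5 workers to 5 distinct jobs.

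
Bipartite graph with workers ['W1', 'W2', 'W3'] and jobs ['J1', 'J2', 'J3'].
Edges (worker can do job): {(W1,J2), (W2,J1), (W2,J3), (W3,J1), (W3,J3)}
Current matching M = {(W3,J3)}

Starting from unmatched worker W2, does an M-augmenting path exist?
Yes: W2 → J3 → W3 → J1

An M-augmenting path alternates non-matching / matching edges, starting and ending at unmatched vertices.
Path: W2 → J3 → W3 → J1
(J1 is unmatched in M, so the path is augmenting.)
Flipping edges along this path would increase |M| from 1 to 2.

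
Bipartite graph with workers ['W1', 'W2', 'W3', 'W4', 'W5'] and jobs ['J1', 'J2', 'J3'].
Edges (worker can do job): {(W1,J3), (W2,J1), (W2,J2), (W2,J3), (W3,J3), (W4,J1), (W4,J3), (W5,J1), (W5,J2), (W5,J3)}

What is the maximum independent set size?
Maximum independent set = 5

By König's theorem:
- Min vertex cover = Max matching = 3
- Max independent set = Total vertices - Min vertex cover
- Max independent set = 8 - 3 = 5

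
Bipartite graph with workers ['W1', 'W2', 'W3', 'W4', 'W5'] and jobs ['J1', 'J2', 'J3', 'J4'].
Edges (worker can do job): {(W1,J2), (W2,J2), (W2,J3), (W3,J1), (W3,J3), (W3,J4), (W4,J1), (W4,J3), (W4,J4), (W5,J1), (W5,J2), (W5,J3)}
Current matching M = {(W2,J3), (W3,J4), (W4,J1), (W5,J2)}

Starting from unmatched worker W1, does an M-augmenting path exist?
No augmenting path from W1

Alternating search from W1 reaches jobs: {J1, J2, J3, J4}.
Every reachable job is already matched in M, and following those matched edges back to workers exposes no further unvisited jobs.
No M-augmenting path from W1 exists.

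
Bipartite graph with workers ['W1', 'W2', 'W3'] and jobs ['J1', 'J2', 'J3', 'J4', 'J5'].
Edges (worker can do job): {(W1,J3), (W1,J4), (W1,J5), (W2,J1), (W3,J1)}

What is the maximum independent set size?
Maximum independent set = 6

By König's theorem:
- Min vertex cover = Max matching = 2
- Max independent set = Total vertices - Min vertex cover
- Max independent set = 8 - 2 = 6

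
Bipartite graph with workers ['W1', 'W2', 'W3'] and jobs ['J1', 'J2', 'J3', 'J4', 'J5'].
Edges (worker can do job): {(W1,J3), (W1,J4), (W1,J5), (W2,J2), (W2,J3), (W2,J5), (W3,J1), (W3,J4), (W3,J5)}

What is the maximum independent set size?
Maximum independent set = 5

By König's theorem:
- Min vertex cover = Max matching = 3
- Max independent set = Total vertices - Min vertex cover
- Max independent set = 8 - 3 = 5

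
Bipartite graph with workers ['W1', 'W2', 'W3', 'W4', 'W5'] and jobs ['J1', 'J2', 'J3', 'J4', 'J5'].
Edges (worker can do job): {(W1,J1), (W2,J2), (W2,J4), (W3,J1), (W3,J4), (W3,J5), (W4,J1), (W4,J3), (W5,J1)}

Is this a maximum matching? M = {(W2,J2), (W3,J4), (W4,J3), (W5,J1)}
Yes, size 4 is maximum

Proposed matching has size 4.
Maximum matching size for this graph: 4.

This is a maximum matching.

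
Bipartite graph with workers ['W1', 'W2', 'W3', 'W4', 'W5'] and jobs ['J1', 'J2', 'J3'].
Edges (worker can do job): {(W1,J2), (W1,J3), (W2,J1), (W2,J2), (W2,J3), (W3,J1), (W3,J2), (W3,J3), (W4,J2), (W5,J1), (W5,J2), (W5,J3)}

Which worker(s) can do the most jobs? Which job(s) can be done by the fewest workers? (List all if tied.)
Most versatile: W2, W3, W5 (3 jobs); Least covered: J1 (3 workers)

Worker degrees (jobs they can do): W1:2, W2:3, W3:3, W4:1, W5:3
Job degrees (workers who can do it): J1:3, J2:5, J3:4

Maximum worker degree is 3, achieved by: W2, W3, W5
Minimum job degree is 3, achieved by: J1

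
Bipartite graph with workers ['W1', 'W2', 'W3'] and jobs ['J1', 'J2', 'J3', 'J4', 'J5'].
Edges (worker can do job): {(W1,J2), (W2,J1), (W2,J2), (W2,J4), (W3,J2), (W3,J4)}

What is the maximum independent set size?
Maximum independent set = 5

By König's theorem:
- Min vertex cover = Max matching = 3
- Max independent set = Total vertices - Min vertex cover
- Max independent set = 8 - 3 = 5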